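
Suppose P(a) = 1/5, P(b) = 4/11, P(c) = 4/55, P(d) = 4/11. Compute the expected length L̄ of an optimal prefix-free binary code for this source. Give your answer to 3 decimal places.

1.909 bits/symbol

Repeatedly combine the two least-probable nodes; the expected code length is the sum of the merged weights.
merge 4/55 + 1/5 → 3/11
merge 3/11 + 4/11 → 7/11
merge 4/11 + 7/11 → 1
L = 3/11 + 7/11 + 1 = 21/11 ≈ 1.909 bits/symbol.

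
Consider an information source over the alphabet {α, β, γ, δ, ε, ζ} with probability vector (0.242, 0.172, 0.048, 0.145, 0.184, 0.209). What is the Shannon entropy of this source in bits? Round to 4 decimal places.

H = −Σ pᵢ log₂ pᵢ.
−0.242·log₂(0.242) = 0.4954
−0.172·log₂(0.172) = 0.4368
−0.048·log₂(0.048) = 0.2103
−0.145·log₂(0.145) = 0.4040
−0.184·log₂(0.184) = 0.4494
−0.209·log₂(0.209) = 0.4720
Sum ≈ 2.4678 → 2.4678 bits.

2.4678 bits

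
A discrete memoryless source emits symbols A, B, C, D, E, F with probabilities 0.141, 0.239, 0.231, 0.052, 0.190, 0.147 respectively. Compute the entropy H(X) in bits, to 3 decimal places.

2.464 bits

H = −Σ pᵢ log₂ pᵢ.
−0.141·log₂(0.141) = 0.3985
−0.239·log₂(0.239) = 0.4935
−0.231·log₂(0.231) = 0.4883
−0.052·log₂(0.052) = 0.2218
−0.190·log₂(0.190) = 0.4552
−0.147·log₂(0.147) = 0.4066
Sum ≈ 2.4640 → 2.464 bits.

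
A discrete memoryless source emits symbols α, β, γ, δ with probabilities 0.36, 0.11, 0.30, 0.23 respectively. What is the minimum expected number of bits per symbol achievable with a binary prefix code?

Repeatedly combine the two least-probable nodes; the expected code length is the sum of the merged weights.
merge 11/100 + 23/100 → 17/50
merge 3/10 + 17/50 → 16/25
merge 9/25 + 16/25 → 1
L = 17/50 + 16/25 + 1 = 99/50 = 1.98 bits/symbol.

1.98 bits/symbol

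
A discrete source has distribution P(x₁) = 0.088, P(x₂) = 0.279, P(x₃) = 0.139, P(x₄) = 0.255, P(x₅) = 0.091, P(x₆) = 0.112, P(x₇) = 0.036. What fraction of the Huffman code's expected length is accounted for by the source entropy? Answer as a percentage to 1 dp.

98.9%

Entropy H = −Σ p log₂ p ≈ 2.5619 bits.
Huffman merges: 9/250+11/125→31/250; 91/1000+14/125→203/1000; 31/250+139/1000→263/1000; 203/1000+51/200→229/500; 263/1000+279/1000→271/500; 229/500+271/500→1. L = 259/100 ≈ 2.5900.
Efficiency = H/L = 2.5619/2.5900 = 98.9%.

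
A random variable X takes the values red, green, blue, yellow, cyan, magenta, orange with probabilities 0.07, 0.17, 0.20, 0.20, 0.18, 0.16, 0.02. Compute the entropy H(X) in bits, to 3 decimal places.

2.613 bits

H = −Σ pᵢ log₂ pᵢ.
−0.07·log₂(0.07) = 0.2686
−0.17·log₂(0.17) = 0.4346
−0.20·log₂(0.20) = 0.4644
−0.20·log₂(0.20) = 0.4644
−0.18·log₂(0.18) = 0.4453
−0.16·log₂(0.16) = 0.4230
−0.02·log₂(0.02) = 0.1129
Sum ≈ 2.6131 → 2.613 bits.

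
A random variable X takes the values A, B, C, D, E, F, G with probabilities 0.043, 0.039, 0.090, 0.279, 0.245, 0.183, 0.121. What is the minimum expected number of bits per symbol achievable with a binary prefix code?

2.547 bits/symbol

Repeatedly combine the two least-probable nodes; the expected code length is the sum of the merged weights.
merge 39/1000 + 43/1000 → 41/500
merge 41/500 + 9/100 → 43/250
merge 121/1000 + 43/250 → 293/1000
merge 183/1000 + 49/200 → 107/250
merge 279/1000 + 293/1000 → 143/250
merge 107/250 + 143/250 → 1
L = 41/500 + 43/250 + 293/1000 + 107/250 + 143/250 + 1 = 2547/1000 = 2.547 bits/symbol.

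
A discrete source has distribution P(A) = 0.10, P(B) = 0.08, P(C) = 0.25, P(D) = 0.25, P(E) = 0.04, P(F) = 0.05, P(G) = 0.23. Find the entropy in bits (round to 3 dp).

H = −Σ pᵢ log₂ pᵢ.
−0.10·log₂(0.10) = 0.3322
−0.08·log₂(0.08) = 0.2915
−0.25·log₂(0.25) = 0.5000
−0.25·log₂(0.25) = 0.5000
−0.04·log₂(0.04) = 0.1858
−0.05·log₂(0.05) = 0.2161
−0.23·log₂(0.23) = 0.4877
Sum ≈ 2.5132 → 2.513 bits.

2.513 bits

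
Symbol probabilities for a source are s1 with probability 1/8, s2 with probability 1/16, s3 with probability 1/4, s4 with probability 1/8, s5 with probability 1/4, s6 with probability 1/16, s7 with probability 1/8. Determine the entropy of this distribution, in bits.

Each probability is a power of 1/2, so log₂(1/p) is an integer.
H = Σ p·log₂(1/p) = 1/8·3 + 1/16·4 + 1/4·2 + 1/8·3 + 1/4·2 + 1/16·4 + 1/8·3 = 2.625 bits.

2.625 bits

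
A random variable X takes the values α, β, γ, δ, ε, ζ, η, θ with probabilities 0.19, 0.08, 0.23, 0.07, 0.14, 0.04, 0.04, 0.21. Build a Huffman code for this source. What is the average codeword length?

2.79 bits/symbol

Repeatedly combine the two least-probable nodes; the expected code length is the sum of the merged weights.
merge 1/25 + 1/25 → 2/25
merge 7/100 + 2/25 → 3/20
merge 2/25 + 7/50 → 11/50
merge 3/20 + 19/100 → 17/50
merge 21/100 + 11/50 → 43/100
merge 23/100 + 17/50 → 57/100
merge 43/100 + 57/100 → 1
L = 2/25 + 3/20 + 11/50 + 17/50 + 43/100 + 57/100 + 1 = 279/100 = 2.79 bits/symbol.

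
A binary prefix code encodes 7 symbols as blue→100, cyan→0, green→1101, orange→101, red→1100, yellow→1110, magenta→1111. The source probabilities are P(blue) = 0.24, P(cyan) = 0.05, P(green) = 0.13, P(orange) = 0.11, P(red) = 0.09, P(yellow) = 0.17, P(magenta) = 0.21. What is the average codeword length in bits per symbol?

3.5 bits/symbol

L̄ = Σ pᵢ·ℓᵢ = 0.24·3 + 0.05·1 + 0.13·4 + 0.11·3 + 0.09·4 + 0.17·4 + 0.21·4 = 3.5 bits/symbol.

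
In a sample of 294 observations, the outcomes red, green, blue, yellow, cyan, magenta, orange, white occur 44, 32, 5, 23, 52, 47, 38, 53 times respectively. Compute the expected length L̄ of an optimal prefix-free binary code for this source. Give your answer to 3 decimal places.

2.915 bits/symbol

Probabilities are the counts divided by 294.
Repeatedly combine the two least-probable nodes; the expected code length is the sum of the merged weights.
merge 5/294 + 23/294 → 2/21
merge 2/21 + 16/147 → 10/49
merge 19/147 + 22/147 → 41/147
merge 47/294 + 26/147 → 33/98
merge 53/294 + 10/49 → 113/294
merge 41/147 + 33/98 → 181/294
merge 113/294 + 181/294 → 1
L = 2/21 + 10/49 + 41/147 + 33/98 + 113/294 + 181/294 + 1 = 857/294 ≈ 2.915 bits/symbol.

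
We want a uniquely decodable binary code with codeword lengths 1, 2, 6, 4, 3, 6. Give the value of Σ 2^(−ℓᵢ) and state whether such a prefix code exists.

0.96875; yes

With common denominator 2^6 = 64: Σ 2^(−ℓᵢ) = 32/64 + 16/64 + 1/64 + 4/64 + 8/64 + 1/64 = 62/64 = 0.96875.
Kraft's inequality requires Σ ≤ 1; here Σ = 0.96875 ≤ 1, so such a prefix code exists.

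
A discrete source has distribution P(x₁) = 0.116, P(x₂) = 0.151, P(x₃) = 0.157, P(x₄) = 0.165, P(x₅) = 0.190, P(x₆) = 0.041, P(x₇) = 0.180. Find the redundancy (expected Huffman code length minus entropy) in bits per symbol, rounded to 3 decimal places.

0.077 bits

Entropy H = −Σ p log₂ p ≈ 2.7101 bits.
Huffman merges: 41/1000+29/250→157/1000; 151/1000+157/1000→77/250; 157/1000+33/200→161/500; 9/50+19/100→37/100; 77/250+161/500→63/100; 37/100+63/100→1. L = 2787/1000 ≈ 2.7870.
L − H = 2.7870 − 2.7101 = 0.077 bits.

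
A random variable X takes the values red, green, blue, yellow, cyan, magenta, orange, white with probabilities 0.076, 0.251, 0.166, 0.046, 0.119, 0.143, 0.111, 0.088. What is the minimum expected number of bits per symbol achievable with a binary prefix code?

Repeatedly combine the two least-probable nodes; the expected code length is the sum of the merged weights.
merge 23/500 + 19/250 → 61/500
merge 11/125 + 111/1000 → 199/1000
merge 119/1000 + 61/500 → 241/1000
merge 143/1000 + 83/500 → 309/1000
merge 199/1000 + 241/1000 → 11/25
merge 251/1000 + 309/1000 → 14/25
merge 11/25 + 14/25 → 1
L = 61/500 + 199/1000 + 241/1000 + 309/1000 + 11/25 + 14/25 + 1 = 2871/1000 = 2.871 bits/symbol.

2.871 bits/symbol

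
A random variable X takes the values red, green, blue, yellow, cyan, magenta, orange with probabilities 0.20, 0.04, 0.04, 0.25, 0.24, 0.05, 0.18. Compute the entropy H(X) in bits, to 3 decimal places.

H = −Σ pᵢ log₂ pᵢ.
−0.20·log₂(0.20) = 0.4644
−0.04·log₂(0.04) = 0.1858
−0.04·log₂(0.04) = 0.1858
−0.25·log₂(0.25) = 0.5000
−0.24·log₂(0.24) = 0.4941
−0.05·log₂(0.05) = 0.2161
−0.18·log₂(0.18) = 0.4453
Sum ≈ 2.4914 → 2.491 bits.

2.491 bits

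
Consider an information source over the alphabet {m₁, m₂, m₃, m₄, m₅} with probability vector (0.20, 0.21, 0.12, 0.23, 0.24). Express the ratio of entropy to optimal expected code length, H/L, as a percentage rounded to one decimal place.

98.5%

Entropy H = −Σ p log₂ p ≈ 2.2861 bits.
Huffman merges: 3/25+1/5→8/25; 21/100+23/100→11/25; 6/25+8/25→14/25; 11/25+14/25→1. L = 58/25 ≈ 2.3200.
Efficiency = H/L = 2.2861/2.3200 = 98.5%.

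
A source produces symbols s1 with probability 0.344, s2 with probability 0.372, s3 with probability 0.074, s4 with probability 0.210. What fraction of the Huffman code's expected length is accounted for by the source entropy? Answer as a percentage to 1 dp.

Entropy H = −Σ p log₂ p ≈ 1.8111 bits.
Huffman merges: 37/500+21/100→71/250; 71/250+43/125→157/250; 93/250+157/250→1. L = 239/125 ≈ 1.9120.
Efficiency = H/L = 1.8111/1.9120 = 94.7%.

94.7%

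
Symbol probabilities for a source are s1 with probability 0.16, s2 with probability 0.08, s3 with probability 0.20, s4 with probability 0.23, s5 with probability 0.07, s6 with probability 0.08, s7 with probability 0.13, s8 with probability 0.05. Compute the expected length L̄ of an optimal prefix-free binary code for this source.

2.85 bits/symbol

Repeatedly combine the two least-probable nodes; the expected code length is the sum of the merged weights.
merge 1/20 + 7/100 → 3/25
merge 2/25 + 2/25 → 4/25
merge 3/25 + 13/100 → 1/4
merge 4/25 + 4/25 → 8/25
merge 1/5 + 23/100 → 43/100
merge 1/4 + 8/25 → 57/100
merge 43/100 + 57/100 → 1
L = 3/25 + 4/25 + 1/4 + 8/25 + 43/100 + 57/100 + 1 = 57/20 = 2.85 bits/symbol.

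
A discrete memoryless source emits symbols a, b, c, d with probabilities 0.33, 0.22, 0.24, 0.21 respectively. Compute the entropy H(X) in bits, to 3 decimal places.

H = −Σ pᵢ log₂ pᵢ.
−0.33·log₂(0.33) = 0.5278
−0.22·log₂(0.22) = 0.4806
−0.24·log₂(0.24) = 0.4941
−0.21·log₂(0.21) = 0.4728
Sum ≈ 1.9754 → 1.975 bits.

1.975 bits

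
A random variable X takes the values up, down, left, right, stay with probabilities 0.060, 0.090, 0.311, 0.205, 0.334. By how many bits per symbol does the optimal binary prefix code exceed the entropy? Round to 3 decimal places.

0.073 bits

Entropy H = −Σ p log₂ p ≈ 2.0773 bits.
Huffman merges: 3/50+9/100→3/20; 3/20+41/200→71/200; 311/1000+167/500→129/200; 71/200+129/200→1. L = 43/20 ≈ 2.1500.
L − H = 2.1500 − 2.0773 = 0.073 bits.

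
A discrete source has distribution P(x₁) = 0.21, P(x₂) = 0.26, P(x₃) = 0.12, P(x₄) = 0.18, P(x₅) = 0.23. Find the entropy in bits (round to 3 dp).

H = −Σ pᵢ log₂ pᵢ.
−0.21·log₂(0.21) = 0.4728
−0.26·log₂(0.26) = 0.5053
−0.12·log₂(0.12) = 0.3671
−0.18·log₂(0.18) = 0.4453
−0.23·log₂(0.23) = 0.4877
Sum ≈ 2.2782 → 2.278 bits.

2.278 bits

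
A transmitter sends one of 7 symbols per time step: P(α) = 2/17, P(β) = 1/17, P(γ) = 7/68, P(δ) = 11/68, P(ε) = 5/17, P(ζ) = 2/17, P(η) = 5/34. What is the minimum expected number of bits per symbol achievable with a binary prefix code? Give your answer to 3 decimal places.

2.706 bits/symbol

Repeatedly combine the two least-probable nodes; the expected code length is the sum of the merged weights.
merge 1/17 + 7/68 → 11/68
merge 2/17 + 2/17 → 4/17
merge 5/34 + 11/68 → 21/68
merge 11/68 + 4/17 → 27/68
merge 5/17 + 21/68 → 41/68
merge 27/68 + 41/68 → 1
L = 11/68 + 4/17 + 21/68 + 27/68 + 41/68 + 1 = 46/17 ≈ 2.706 bits/symbol.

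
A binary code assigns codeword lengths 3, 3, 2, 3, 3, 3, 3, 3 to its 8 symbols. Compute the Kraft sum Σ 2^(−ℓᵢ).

With common denominator 2^3 = 8: Σ 2^(−ℓᵢ) = 1/8 + 1/8 + 2/8 + 1/8 + 1/8 + 1/8 + 1/8 + 1/8 = 9/8 = 1.125.

1.125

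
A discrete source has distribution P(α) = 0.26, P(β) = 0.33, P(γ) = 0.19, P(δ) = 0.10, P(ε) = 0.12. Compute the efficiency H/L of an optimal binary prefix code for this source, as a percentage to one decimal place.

Entropy H = −Σ p log₂ p ≈ 2.1876 bits.
Huffman merges: 1/10+3/25→11/50; 19/100+11/50→41/100; 13/50+33/100→59/100; 41/100+59/100→1. L = 111/50 ≈ 2.2200.
Efficiency = H/L = 2.1876/2.2200 = 98.5%.

98.5%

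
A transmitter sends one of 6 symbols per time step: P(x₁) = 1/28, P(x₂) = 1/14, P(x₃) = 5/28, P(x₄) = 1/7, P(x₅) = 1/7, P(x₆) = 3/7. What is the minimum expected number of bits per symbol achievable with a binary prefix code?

2.25 bits/symbol

Repeatedly combine the two least-probable nodes; the expected code length is the sum of the merged weights.
merge 1/28 + 1/14 → 3/28
merge 3/28 + 1/7 → 1/4
merge 1/7 + 5/28 → 9/28
merge 1/4 + 9/28 → 4/7
merge 3/7 + 4/7 → 1
L = 3/28 + 1/4 + 9/28 + 4/7 + 1 = 9/4 = 2.25 bits/symbol.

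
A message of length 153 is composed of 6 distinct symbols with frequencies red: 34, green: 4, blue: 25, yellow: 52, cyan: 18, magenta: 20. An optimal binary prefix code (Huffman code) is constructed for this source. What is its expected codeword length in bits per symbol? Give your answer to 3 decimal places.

2.418 bits/symbol

Probabilities are the counts divided by 153.
Repeatedly combine the two least-probable nodes; the expected code length is the sum of the merged weights.
merge 4/153 + 2/17 → 22/153
merge 20/153 + 22/153 → 14/51
merge 25/153 + 2/9 → 59/153
merge 14/51 + 52/153 → 94/153
merge 59/153 + 94/153 → 1
L = 22/153 + 14/51 + 59/153 + 94/153 + 1 = 370/153 ≈ 2.418 bits/symbol.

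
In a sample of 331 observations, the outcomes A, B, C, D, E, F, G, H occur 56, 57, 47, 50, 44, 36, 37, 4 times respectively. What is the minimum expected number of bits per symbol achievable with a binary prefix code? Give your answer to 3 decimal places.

Probabilities are the counts divided by 331.
Repeatedly combine the two least-probable nodes; the expected code length is the sum of the merged weights.
merge 4/331 + 36/331 → 40/331
merge 37/331 + 40/331 → 77/331
merge 44/331 + 47/331 → 91/331
merge 50/331 + 56/331 → 106/331
merge 57/331 + 77/331 → 134/331
merge 91/331 + 106/331 → 197/331
merge 134/331 + 197/331 → 1
L = 40/331 + 77/331 + 91/331 + 106/331 + 134/331 + 197/331 + 1 = 976/331 ≈ 2.949 bits/symbol.

2.949 bits/symbol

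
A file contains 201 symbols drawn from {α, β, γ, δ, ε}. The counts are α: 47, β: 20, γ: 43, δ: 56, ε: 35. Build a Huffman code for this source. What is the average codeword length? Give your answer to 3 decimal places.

Probabilities are the counts divided by 201.
Repeatedly combine the two least-probable nodes; the expected code length is the sum of the merged weights.
merge 20/201 + 35/201 → 55/201
merge 43/201 + 47/201 → 30/67
merge 55/201 + 56/201 → 37/67
merge 30/67 + 37/67 → 1
L = 55/201 + 30/67 + 37/67 + 1 = 457/201 ≈ 2.274 bits/symbol.

2.274 bits/symbol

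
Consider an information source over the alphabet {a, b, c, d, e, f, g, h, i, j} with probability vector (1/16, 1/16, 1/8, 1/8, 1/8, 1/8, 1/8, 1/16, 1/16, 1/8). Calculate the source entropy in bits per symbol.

3.25 bits

Each probability is a power of 1/2, so log₂(1/p) is an integer.
H = Σ p·log₂(1/p) = 1/16·4 + 1/16·4 + 1/8·3 + 1/8·3 + 1/8·3 + 1/8·3 + 1/8·3 + 1/16·4 + 1/16·4 + 1/8·3 = 3.25 bits.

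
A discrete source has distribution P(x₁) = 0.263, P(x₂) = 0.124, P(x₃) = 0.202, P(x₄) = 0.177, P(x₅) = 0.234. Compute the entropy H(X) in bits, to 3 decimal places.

H = −Σ pᵢ log₂ pᵢ.
−0.263·log₂(0.263) = 0.5068
−0.124·log₂(0.124) = 0.3734
−0.202·log₂(0.202) = 0.4661
−0.177·log₂(0.177) = 0.4422
−0.234·log₂(0.234) = 0.4903
Sum ≈ 2.2788 → 2.279 bits.

2.279 bits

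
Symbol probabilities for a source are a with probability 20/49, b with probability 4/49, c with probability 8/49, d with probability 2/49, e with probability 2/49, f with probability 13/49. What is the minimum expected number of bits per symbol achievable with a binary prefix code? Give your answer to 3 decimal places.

2.163 bits/symbol

Repeatedly combine the two least-probable nodes; the expected code length is the sum of the merged weights.
merge 2/49 + 2/49 → 4/49
merge 4/49 + 4/49 → 8/49
merge 8/49 + 8/49 → 16/49
merge 13/49 + 16/49 → 29/49
merge 20/49 + 29/49 → 1
L = 4/49 + 8/49 + 16/49 + 29/49 + 1 = 106/49 ≈ 2.163 bits/symbol.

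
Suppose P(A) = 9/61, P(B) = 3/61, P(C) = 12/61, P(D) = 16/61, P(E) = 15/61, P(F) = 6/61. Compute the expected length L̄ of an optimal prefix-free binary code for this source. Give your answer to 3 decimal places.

2.443 bits/symbol

Repeatedly combine the two least-probable nodes; the expected code length is the sum of the merged weights.
merge 3/61 + 6/61 → 9/61
merge 9/61 + 9/61 → 18/61
merge 12/61 + 15/61 → 27/61
merge 16/61 + 18/61 → 34/61
merge 27/61 + 34/61 → 1
L = 9/61 + 18/61 + 27/61 + 34/61 + 1 = 149/61 ≈ 2.443 bits/symbol.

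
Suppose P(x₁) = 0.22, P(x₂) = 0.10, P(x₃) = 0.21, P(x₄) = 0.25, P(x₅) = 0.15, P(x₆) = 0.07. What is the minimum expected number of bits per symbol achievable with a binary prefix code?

2.49 bits/symbol

Repeatedly combine the two least-probable nodes; the expected code length is the sum of the merged weights.
merge 7/100 + 1/10 → 17/100
merge 3/20 + 17/100 → 8/25
merge 21/100 + 11/50 → 43/100
merge 1/4 + 8/25 → 57/100
merge 43/100 + 57/100 → 1
L = 17/100 + 8/25 + 43/100 + 57/100 + 1 = 249/100 = 2.49 bits/symbol.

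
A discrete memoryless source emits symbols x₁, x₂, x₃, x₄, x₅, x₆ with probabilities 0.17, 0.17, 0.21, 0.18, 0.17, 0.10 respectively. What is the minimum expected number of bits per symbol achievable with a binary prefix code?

2.61 bits/symbol

Repeatedly combine the two least-probable nodes; the expected code length is the sum of the merged weights.
merge 1/10 + 17/100 → 27/100
merge 17/100 + 17/100 → 17/50
merge 9/50 + 21/100 → 39/100
merge 27/100 + 17/50 → 61/100
merge 39/100 + 61/100 → 1
L = 27/100 + 17/50 + 39/100 + 61/100 + 1 = 261/100 = 2.61 bits/symbol.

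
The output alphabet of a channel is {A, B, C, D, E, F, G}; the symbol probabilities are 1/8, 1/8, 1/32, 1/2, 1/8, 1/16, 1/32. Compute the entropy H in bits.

2.1875 bits

Each probability is a power of 1/2, so log₂(1/p) is an integer.
H = Σ p·log₂(1/p) = 1/8·3 + 1/8·3 + 1/32·5 + 1/2·1 + 1/8·3 + 1/16·4 + 1/32·5 = 2.1875 bits.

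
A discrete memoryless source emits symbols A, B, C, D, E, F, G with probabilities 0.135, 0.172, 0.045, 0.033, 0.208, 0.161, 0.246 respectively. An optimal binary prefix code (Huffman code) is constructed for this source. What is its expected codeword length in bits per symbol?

Repeatedly combine the two least-probable nodes; the expected code length is the sum of the merged weights.
merge 33/1000 + 9/200 → 39/500
merge 39/500 + 27/200 → 213/1000
merge 161/1000 + 43/250 → 333/1000
merge 26/125 + 213/1000 → 421/1000
merge 123/500 + 333/1000 → 579/1000
merge 421/1000 + 579/1000 → 1
L = 39/500 + 213/1000 + 333/1000 + 421/1000 + 579/1000 + 1 = 328/125 = 2.624 bits/symbol.

2.624 bits/symbol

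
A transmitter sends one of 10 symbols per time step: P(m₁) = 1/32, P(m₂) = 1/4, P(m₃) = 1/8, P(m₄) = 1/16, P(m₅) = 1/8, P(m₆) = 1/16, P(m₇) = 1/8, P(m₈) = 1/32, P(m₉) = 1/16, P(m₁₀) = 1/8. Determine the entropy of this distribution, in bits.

Each probability is a power of 1/2, so log₂(1/p) is an integer.
H = Σ p·log₂(1/p) = 1/32·5 + 1/4·2 + 1/8·3 + 1/16·4 + 1/8·3 + 1/16·4 + 1/8·3 + 1/32·5 + 1/16·4 + 1/8·3 = 3.0625 bits.

3.0625 bits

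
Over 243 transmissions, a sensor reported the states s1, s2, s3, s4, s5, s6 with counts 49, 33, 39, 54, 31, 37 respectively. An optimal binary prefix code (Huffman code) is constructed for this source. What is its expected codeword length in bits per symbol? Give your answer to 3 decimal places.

2.576 bits/symbol

Probabilities are the counts divided by 243.
Repeatedly combine the two least-probable nodes; the expected code length is the sum of the merged weights.
merge 31/243 + 11/81 → 64/243
merge 37/243 + 13/81 → 76/243
merge 49/243 + 2/9 → 103/243
merge 64/243 + 76/243 → 140/243
merge 103/243 + 140/243 → 1
L = 64/243 + 76/243 + 103/243 + 140/243 + 1 = 626/243 ≈ 2.576 bits/symbol.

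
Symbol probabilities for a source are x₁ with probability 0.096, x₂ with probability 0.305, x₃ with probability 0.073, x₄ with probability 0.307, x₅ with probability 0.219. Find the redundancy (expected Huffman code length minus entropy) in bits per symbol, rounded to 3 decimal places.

0.043 bits

Entropy H = −Σ p log₂ p ≈ 2.1256 bits.
Huffman merges: 73/1000+12/125→169/1000; 169/1000+219/1000→97/250; 61/200+307/1000→153/250; 97/250+153/250→1. L = 2169/1000 ≈ 2.1690.
L − H = 2.1690 − 2.1256 = 0.043 bits.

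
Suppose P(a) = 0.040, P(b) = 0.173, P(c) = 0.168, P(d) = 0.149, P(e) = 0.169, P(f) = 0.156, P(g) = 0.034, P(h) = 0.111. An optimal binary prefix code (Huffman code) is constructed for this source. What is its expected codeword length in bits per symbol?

Repeatedly combine the two least-probable nodes; the expected code length is the sum of the merged weights.
merge 17/500 + 1/25 → 37/500
merge 37/500 + 111/1000 → 37/200
merge 149/1000 + 39/250 → 61/200
merge 21/125 + 169/1000 → 337/1000
merge 173/1000 + 37/200 → 179/500
merge 61/200 + 337/1000 → 321/500
merge 179/500 + 321/500 → 1
L = 37/500 + 37/200 + 61/200 + 337/1000 + 179/500 + 321/500 + 1 = 2901/1000 = 2.901 bits/symbol.

2.901 bits/symbol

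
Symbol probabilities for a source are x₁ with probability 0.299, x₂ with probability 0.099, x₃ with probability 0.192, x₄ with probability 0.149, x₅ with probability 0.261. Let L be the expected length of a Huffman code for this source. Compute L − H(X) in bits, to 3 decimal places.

0.025 bits

Entropy H = −Σ p log₂ p ≈ 2.2232 bits.
Huffman merges: 99/1000+149/1000→31/125; 24/125+31/125→11/25; 261/1000+299/1000→14/25; 11/25+14/25→1. L = 281/125 ≈ 2.2480.
L − H = 2.2480 − 2.2232 = 0.025 bits.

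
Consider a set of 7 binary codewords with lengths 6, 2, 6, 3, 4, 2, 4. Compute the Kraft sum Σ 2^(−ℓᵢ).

With common denominator 2^6 = 64: Σ 2^(−ℓᵢ) = 1/64 + 16/64 + 1/64 + 8/64 + 4/64 + 16/64 + 4/64 = 50/64 = 0.78125.

0.78125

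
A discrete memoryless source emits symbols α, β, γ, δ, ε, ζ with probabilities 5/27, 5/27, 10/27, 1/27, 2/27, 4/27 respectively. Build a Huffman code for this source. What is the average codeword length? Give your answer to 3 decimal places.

Repeatedly combine the two least-probable nodes; the expected code length is the sum of the merged weights.
merge 1/27 + 2/27 → 1/9
merge 1/9 + 4/27 → 7/27
merge 5/27 + 5/27 → 10/27
merge 7/27 + 10/27 → 17/27
merge 10/27 + 17/27 → 1
L = 1/9 + 7/27 + 10/27 + 17/27 + 1 = 64/27 ≈ 2.370 bits/symbol.

2.370 bits/symbol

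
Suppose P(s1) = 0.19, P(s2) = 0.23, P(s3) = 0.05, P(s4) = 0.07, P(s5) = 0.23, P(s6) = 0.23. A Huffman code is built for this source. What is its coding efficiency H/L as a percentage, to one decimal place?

98.9%

Entropy H = −Σ p log₂ p ≈ 2.4029 bits.
Huffman merges: 1/20+7/100→3/25; 3/25+19/100→31/100; 23/100+23/100→23/50; 23/100+31/100→27/50; 23/50+27/50→1. L = 243/100 ≈ 2.4300.
Efficiency = H/L = 2.4029/2.4300 = 98.9%.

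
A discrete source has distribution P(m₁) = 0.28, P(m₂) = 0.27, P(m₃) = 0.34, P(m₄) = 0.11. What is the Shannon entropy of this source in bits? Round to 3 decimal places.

H = −Σ pᵢ log₂ pᵢ.
−0.28·log₂(0.28) = 0.5142
−0.27·log₂(0.27) = 0.5100
−0.34·log₂(0.34) = 0.5292
−0.11·log₂(0.11) = 0.3503
Sum ≈ 1.9037 → 1.904 bits.

1.904 bits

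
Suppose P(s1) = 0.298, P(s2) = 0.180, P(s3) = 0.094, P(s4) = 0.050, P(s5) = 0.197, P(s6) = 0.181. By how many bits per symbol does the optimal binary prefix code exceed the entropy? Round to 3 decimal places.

Entropy H = −Σ p log₂ p ≈ 2.4106 bits.
Huffman merges: 1/20+47/500→18/125; 18/125+9/50→81/250; 181/1000+197/1000→189/500; 149/500+81/250→311/500; 189/500+311/500→1. L = 617/250 ≈ 2.4680.
L − H = 2.4680 − 2.4106 = 0.057 bits.

0.057 bits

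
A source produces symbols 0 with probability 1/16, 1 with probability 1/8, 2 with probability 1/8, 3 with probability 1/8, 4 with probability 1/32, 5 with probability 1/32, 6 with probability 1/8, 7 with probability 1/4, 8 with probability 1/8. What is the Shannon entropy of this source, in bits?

Each probability is a power of 1/2, so log₂(1/p) is an integer.
H = Σ p·log₂(1/p) = 1/16·4 + 1/8·3 + 1/8·3 + 1/8·3 + 1/32·5 + 1/32·5 + 1/8·3 + 1/4·2 + 1/8·3 = 2.9375 bits.

2.9375 bits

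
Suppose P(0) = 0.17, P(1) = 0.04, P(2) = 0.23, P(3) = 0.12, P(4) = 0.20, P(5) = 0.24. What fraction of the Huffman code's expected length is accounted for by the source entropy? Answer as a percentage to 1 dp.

Entropy H = −Σ p log₂ p ≈ 2.4336 bits.
Huffman merges: 1/25+3/25→4/25; 4/25+17/100→33/100; 1/5+23/100→43/100; 6/25+33/100→57/100; 43/100+57/100→1. L = 249/100 ≈ 2.4900.
Efficiency = H/L = 2.4336/2.4900 = 97.7%.

97.7%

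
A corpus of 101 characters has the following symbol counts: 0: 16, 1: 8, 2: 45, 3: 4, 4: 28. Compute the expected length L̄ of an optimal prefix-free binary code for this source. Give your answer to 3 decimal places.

1.950 bits/symbol

Probabilities are the counts divided by 101.
Repeatedly combine the two least-probable nodes; the expected code length is the sum of the merged weights.
merge 4/101 + 8/101 → 12/101
merge 12/101 + 16/101 → 28/101
merge 28/101 + 28/101 → 56/101
merge 45/101 + 56/101 → 1
L = 12/101 + 28/101 + 56/101 + 1 = 197/101 ≈ 1.950 bits/symbol.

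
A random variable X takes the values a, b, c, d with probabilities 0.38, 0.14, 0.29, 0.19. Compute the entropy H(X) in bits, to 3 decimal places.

H = −Σ pᵢ log₂ pᵢ.
−0.38·log₂(0.38) = 0.5305
−0.14·log₂(0.14) = 0.3971
−0.29·log₂(0.29) = 0.5179
−0.19·log₂(0.19) = 0.4552
Sum ≈ 1.9007 → 1.901 bits.

1.901 bits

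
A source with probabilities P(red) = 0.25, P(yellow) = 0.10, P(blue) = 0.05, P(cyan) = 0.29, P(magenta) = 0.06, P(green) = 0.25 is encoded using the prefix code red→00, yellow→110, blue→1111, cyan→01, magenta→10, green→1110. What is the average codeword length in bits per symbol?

2.7 bits/symbol

L̄ = Σ pᵢ·ℓᵢ = 0.25·2 + 0.10·3 + 0.05·4 + 0.29·2 + 0.06·2 + 0.25·4 = 2.7 bits/symbol.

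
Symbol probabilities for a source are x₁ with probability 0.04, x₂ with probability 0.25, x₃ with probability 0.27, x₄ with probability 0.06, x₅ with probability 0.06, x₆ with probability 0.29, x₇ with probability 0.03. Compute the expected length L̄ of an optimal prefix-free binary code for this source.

Repeatedly combine the two least-probable nodes; the expected code length is the sum of the merged weights.
merge 3/100 + 1/25 → 7/100
merge 3/50 + 3/50 → 3/25
merge 7/100 + 3/25 → 19/100
merge 19/100 + 1/4 → 11/25
merge 27/100 + 29/100 → 14/25
merge 11/25 + 14/25 → 1
L = 7/100 + 3/25 + 19/100 + 11/25 + 14/25 + 1 = 119/50 = 2.38 bits/symbol.

2.38 bits/symbol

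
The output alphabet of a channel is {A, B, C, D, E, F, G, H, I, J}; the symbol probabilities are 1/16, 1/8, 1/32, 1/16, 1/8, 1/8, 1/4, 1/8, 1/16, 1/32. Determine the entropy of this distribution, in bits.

Each probability is a power of 1/2, so log₂(1/p) is an integer.
H = Σ p·log₂(1/p) = 1/16·4 + 1/8·3 + 1/32·5 + 1/16·4 + 1/8·3 + 1/8·3 + 1/4·2 + 1/8·3 + 1/16·4 + 1/32·5 = 3.0625 bits.

3.0625 bits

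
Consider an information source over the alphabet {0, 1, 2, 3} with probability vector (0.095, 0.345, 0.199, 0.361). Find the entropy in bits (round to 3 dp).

1.846 bits

H = −Σ pᵢ log₂ pᵢ.
−0.095·log₂(0.095) = 0.3226
−0.345·log₂(0.345) = 0.5297
−0.199·log₂(0.199) = 0.4635
−0.361·log₂(0.361) = 0.5306
Sum ≈ 1.8464 → 1.846 bits.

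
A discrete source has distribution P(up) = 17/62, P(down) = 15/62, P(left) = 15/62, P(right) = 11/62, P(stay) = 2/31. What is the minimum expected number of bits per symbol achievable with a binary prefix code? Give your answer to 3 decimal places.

2.242 bits/symbol

Repeatedly combine the two least-probable nodes; the expected code length is the sum of the merged weights.
merge 2/31 + 11/62 → 15/62
merge 15/62 + 15/62 → 15/31
merge 15/62 + 17/62 → 16/31
merge 15/31 + 16/31 → 1
L = 15/62 + 15/31 + 16/31 + 1 = 139/62 ≈ 2.242 bits/symbol.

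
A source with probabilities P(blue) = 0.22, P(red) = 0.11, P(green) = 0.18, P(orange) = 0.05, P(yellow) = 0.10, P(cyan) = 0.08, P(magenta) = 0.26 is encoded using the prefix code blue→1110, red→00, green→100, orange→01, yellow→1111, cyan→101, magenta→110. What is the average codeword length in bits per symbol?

3.16 bits/symbol

L̄ = Σ pᵢ·ℓᵢ = 0.22·4 + 0.11·2 + 0.18·3 + 0.05·2 + 0.10·4 + 0.08·3 + 0.26·3 = 3.16 bits/symbol.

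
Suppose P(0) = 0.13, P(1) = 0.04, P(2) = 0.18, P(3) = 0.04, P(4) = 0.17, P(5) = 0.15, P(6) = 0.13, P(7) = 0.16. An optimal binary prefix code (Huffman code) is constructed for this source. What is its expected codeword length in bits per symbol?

2.9 bits/symbol

Repeatedly combine the two least-probable nodes; the expected code length is the sum of the merged weights.
merge 1/25 + 1/25 → 2/25
merge 2/25 + 13/100 → 21/100
merge 13/100 + 3/20 → 7/25
merge 4/25 + 17/100 → 33/100
merge 9/50 + 21/100 → 39/100
merge 7/25 + 33/100 → 61/100
merge 39/100 + 61/100 → 1
L = 2/25 + 21/100 + 7/25 + 33/100 + 39/100 + 61/100 + 1 = 29/10 = 2.9 bits/symbol.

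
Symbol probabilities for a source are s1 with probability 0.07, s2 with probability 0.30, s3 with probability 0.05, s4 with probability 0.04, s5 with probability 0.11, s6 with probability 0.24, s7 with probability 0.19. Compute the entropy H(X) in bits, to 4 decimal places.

H = −Σ pᵢ log₂ pᵢ.
−0.07·log₂(0.07) = 0.2686
−0.30·log₂(0.30) = 0.5211
−0.05·log₂(0.05) = 0.2161
−0.04·log₂(0.04) = 0.1858
−0.11·log₂(0.11) = 0.3503
−0.24·log₂(0.24) = 0.4941
−0.19·log₂(0.19) = 0.4552
Sum ≈ 2.4911 → 2.4911 bits.

2.4911 bits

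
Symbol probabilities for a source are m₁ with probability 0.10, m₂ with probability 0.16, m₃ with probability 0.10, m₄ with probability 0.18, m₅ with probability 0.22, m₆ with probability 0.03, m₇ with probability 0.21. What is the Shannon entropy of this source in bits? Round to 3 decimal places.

H = −Σ pᵢ log₂ pᵢ.
−0.10·log₂(0.10) = 0.3322
−0.16·log₂(0.16) = 0.4230
−0.10·log₂(0.10) = 0.3322
−0.18·log₂(0.18) = 0.4453
−0.22·log₂(0.22) = 0.4806
−0.03·log₂(0.03) = 0.1518
−0.21·log₂(0.21) = 0.4728
Sum ≈ 2.6379 → 2.638 bits.

2.638 bits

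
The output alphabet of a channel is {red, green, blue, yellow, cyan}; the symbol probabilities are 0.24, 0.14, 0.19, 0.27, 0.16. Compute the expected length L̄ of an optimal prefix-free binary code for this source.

Repeatedly combine the two least-probable nodes; the expected code length is the sum of the merged weights.
merge 7/50 + 4/25 → 3/10
merge 19/100 + 6/25 → 43/100
merge 27/100 + 3/10 → 57/100
merge 43/100 + 57/100 → 1
L = 3/10 + 43/100 + 57/100 + 1 = 23/10 = 2.3 bits/symbol.

2.3 bits/symbol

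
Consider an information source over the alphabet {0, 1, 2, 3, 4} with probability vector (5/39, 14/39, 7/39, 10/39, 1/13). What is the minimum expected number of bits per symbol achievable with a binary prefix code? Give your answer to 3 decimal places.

Repeatedly combine the two least-probable nodes; the expected code length is the sum of the merged weights.
merge 1/13 + 5/39 → 8/39
merge 7/39 + 8/39 → 5/13
merge 10/39 + 14/39 → 8/13
merge 5/13 + 8/13 → 1
L = 8/39 + 5/13 + 8/13 + 1 = 86/39 ≈ 2.205 bits/symbol.

2.205 bits/symbol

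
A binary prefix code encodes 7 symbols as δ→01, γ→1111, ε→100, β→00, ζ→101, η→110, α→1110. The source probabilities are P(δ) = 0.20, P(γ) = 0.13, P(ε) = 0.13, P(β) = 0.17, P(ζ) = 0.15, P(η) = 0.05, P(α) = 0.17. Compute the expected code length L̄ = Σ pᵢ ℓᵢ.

2.93 bits/symbol

L̄ = Σ pᵢ·ℓᵢ = 0.20·2 + 0.13·4 + 0.13·3 + 0.17·2 + 0.15·3 + 0.05·3 + 0.17·4 = 2.93 bits/symbol.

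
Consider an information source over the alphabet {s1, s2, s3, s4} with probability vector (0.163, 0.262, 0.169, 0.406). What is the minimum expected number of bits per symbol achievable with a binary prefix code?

Repeatedly combine the two least-probable nodes; the expected code length is the sum of the merged weights.
merge 163/1000 + 169/1000 → 83/250
merge 131/500 + 83/250 → 297/500
merge 203/500 + 297/500 → 1
L = 83/250 + 297/500 + 1 = 963/500 = 1.926 bits/symbol.

1.926 bits/symbol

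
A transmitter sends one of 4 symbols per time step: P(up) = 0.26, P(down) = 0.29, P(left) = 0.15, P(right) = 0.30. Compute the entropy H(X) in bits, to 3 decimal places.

1.955 bits

H = −Σ pᵢ log₂ pᵢ.
−0.26·log₂(0.26) = 0.5053
−0.29·log₂(0.29) = 0.5179
−0.15·log₂(0.15) = 0.4105
−0.30·log₂(0.30) = 0.5211
Sum ≈ 1.9548 → 1.955 bits.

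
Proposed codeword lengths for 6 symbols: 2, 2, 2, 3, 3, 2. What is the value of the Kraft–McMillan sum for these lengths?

1.25

With common denominator 2^3 = 8: Σ 2^(−ℓᵢ) = 2/8 + 2/8 + 2/8 + 1/8 + 1/8 + 2/8 = 10/8 = 1.25.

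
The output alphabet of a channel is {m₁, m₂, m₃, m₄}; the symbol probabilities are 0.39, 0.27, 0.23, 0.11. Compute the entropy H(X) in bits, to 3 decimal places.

1.878 bits

H = −Σ pᵢ log₂ pᵢ.
−0.39·log₂(0.39) = 0.5298
−0.27·log₂(0.27) = 0.5100
−0.23·log₂(0.23) = 0.4877
−0.11·log₂(0.11) = 0.3503
Sum ≈ 1.8778 → 1.878 bits.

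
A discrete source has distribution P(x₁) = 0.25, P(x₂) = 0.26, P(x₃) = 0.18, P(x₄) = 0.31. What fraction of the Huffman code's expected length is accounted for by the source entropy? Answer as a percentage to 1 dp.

98.7%

Entropy H = −Σ p log₂ p ≈ 1.9744 bits.
Huffman merges: 9/50+1/4→43/100; 13/50+31/100→57/100; 43/100+57/100→1. L = 2 ≈ 2.0000.
Efficiency = H/L = 1.9744/2.0000 = 98.7%.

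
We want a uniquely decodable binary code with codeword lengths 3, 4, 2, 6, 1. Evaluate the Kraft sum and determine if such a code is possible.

0.953125; yes

With common denominator 2^6 = 64: Σ 2^(−ℓᵢ) = 8/64 + 4/64 + 16/64 + 1/64 + 32/64 = 61/64 = 0.953125.
Kraft's inequality requires Σ ≤ 1; here Σ = 0.953125 ≤ 1, so such a prefix code exists.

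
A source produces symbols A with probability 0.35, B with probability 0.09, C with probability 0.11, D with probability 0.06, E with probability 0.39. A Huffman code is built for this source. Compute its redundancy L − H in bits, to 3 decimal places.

Entropy H = −Σ p log₂ p ≈ 1.9664 bits.
Huffman merges: 3/50+9/100→3/20; 11/100+3/20→13/50; 13/50+7/20→61/100; 39/100+61/100→1. L = 101/50 ≈ 2.0200.
L − H = 2.0200 − 1.9664 = 0.054 bits.

0.054 bits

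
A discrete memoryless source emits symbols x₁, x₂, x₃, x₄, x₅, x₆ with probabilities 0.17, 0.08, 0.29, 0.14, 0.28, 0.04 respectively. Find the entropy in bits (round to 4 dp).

H = −Σ pᵢ log₂ pᵢ.
−0.17·log₂(0.17) = 0.4346
−0.08·log₂(0.08) = 0.2915
−0.29·log₂(0.29) = 0.5179
−0.14·log₂(0.14) = 0.3971
−0.28·log₂(0.28) = 0.5142
−0.04·log₂(0.04) = 0.1858
Sum ≈ 2.3411 → 2.3411 bits.

2.3411 bits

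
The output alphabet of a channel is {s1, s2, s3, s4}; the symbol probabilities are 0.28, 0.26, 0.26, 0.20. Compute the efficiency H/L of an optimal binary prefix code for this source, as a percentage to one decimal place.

99.5%

Entropy H = −Σ p log₂ p ≈ 1.9892 bits.
Huffman merges: 1/5+13/50→23/50; 13/50+7/25→27/50; 23/50+27/50→1. L = 2 ≈ 2.0000.
Efficiency = H/L = 1.9892/2.0000 = 99.5%.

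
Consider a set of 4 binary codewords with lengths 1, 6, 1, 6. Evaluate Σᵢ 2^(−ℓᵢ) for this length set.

With common denominator 2^6 = 64: Σ 2^(−ℓᵢ) = 32/64 + 1/64 + 32/64 + 1/64 = 66/64 = 1.03125.

1.03125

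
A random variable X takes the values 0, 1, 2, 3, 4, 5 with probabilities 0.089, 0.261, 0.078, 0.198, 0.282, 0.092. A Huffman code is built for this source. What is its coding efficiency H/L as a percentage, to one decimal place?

98.8%

Entropy H = −Σ p log₂ p ≈ 2.3978 bits.
Huffman merges: 39/500+89/1000→167/1000; 23/250+167/1000→259/1000; 99/500+259/1000→457/1000; 261/1000+141/500→543/1000; 457/1000+543/1000→1. L = 1213/500 ≈ 2.4260.
Efficiency = H/L = 2.3978/2.4260 = 98.8%.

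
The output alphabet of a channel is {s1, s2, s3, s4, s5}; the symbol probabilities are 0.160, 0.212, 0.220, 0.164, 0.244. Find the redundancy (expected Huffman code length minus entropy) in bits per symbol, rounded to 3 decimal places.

Entropy H = −Σ p log₂ p ≈ 2.3023 bits.
Huffman merges: 4/25+41/250→81/250; 53/250+11/50→54/125; 61/250+81/250→71/125; 54/125+71/125→1. L = 581/250 ≈ 2.3240.
L − H = 2.3240 − 2.3023 = 0.022 bits.

0.022 bits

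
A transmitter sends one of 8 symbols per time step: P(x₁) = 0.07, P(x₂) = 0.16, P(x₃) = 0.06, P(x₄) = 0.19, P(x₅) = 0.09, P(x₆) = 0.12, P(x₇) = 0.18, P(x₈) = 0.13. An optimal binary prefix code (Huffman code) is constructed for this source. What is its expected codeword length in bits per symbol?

2.94 bits/symbol

Repeatedly combine the two least-probable nodes; the expected code length is the sum of the merged weights.
merge 3/50 + 7/100 → 13/100
merge 9/100 + 3/25 → 21/100
merge 13/100 + 13/100 → 13/50
merge 4/25 + 9/50 → 17/50
merge 19/100 + 21/100 → 2/5
merge 13/50 + 17/50 → 3/5
merge 2/5 + 3/5 → 1
L = 13/100 + 21/100 + 13/50 + 17/50 + 2/5 + 3/5 + 1 = 147/50 = 2.94 bits/symbol.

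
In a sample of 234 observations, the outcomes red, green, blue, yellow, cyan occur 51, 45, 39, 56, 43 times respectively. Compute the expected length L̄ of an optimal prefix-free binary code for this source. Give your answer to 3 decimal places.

2.350 bits/symbol

Probabilities are the counts divided by 234.
Repeatedly combine the two least-probable nodes; the expected code length is the sum of the merged weights.
merge 1/6 + 43/234 → 41/117
merge 5/26 + 17/78 → 16/39
merge 28/117 + 41/117 → 23/39
merge 16/39 + 23/39 → 1
L = 41/117 + 16/39 + 23/39 + 1 = 275/117 ≈ 2.350 bits/symbol.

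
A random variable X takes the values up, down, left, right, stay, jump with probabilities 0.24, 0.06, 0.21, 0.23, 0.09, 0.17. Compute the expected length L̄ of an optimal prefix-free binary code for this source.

2.47 bits/symbol

Repeatedly combine the two least-probable nodes; the expected code length is the sum of the merged weights.
merge 3/50 + 9/100 → 3/20
merge 3/20 + 17/100 → 8/25
merge 21/100 + 23/100 → 11/25
merge 6/25 + 8/25 → 14/25
merge 11/25 + 14/25 → 1
L = 3/20 + 8/25 + 11/25 + 14/25 + 1 = 247/100 = 2.47 bits/symbol.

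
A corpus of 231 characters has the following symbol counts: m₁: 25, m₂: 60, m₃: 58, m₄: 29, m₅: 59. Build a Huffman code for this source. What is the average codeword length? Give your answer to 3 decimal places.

Probabilities are the counts divided by 231.
Repeatedly combine the two least-probable nodes; the expected code length is the sum of the merged weights.
merge 25/231 + 29/231 → 18/77
merge 18/77 + 58/231 → 16/33
merge 59/231 + 20/77 → 17/33
merge 16/33 + 17/33 → 1
L = 18/77 + 16/33 + 17/33 + 1 = 172/77 ≈ 2.234 bits/symbol.

2.234 bits/symbol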